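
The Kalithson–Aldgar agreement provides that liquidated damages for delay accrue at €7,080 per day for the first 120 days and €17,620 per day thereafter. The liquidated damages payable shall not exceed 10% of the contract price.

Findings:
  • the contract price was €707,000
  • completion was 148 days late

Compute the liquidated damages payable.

Liquidated damages: €70,700

First 120 days: 120 × €7,080 = €849,600
Remaining days: (148 − 120) × €17,620 = €493,360
Accrued per-day damages: €849,600 + €493,360 = €1,342,960
Cap: 10% of €707,000 = €70,700
Cap at €70,700: €1,342,960 exceeds the cap → €70,700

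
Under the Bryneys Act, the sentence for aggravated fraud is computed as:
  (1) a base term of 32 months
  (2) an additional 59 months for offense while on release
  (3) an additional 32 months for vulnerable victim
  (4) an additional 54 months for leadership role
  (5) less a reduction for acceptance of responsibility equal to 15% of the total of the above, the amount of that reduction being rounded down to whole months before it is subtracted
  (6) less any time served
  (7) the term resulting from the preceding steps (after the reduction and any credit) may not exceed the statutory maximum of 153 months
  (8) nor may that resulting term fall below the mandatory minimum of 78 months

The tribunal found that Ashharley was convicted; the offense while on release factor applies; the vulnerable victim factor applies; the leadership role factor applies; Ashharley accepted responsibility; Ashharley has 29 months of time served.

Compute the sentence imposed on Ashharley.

Offense while on release enhancement: +59 months
Vulnerable victim enhancement: +32 months
Leadership role enhancement: +54 months
Adjusted term: 32 months + 59 months + 32 months + 54 months = 177 months
Acceptance of responsibility reduction: 15% of 177 months = 26 months (rounded down)
After reduction: 177 − 26 = 151 months
Less time served: 151 months − 29 months = 122 months
Cap at 153 months: 122 months is within the cap, no reduction.
Minimum 78 months: 122 months meets the minimum, no increase.

122 months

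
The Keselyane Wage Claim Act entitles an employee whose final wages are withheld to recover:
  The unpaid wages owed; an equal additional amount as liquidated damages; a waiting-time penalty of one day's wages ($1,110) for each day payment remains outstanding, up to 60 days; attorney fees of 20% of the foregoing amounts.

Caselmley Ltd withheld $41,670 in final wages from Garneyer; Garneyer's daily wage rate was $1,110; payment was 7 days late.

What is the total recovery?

$109,332

Liquidated damages (equal amount): $41,670
Penalty days: min(7, 60) = 7
Waiting-time penalty: 7 × $1,110 = $7,770
Subtotal: $41,670 + $41,670 + $7,770 = $91,110
Attorney fees: 20% of $91,110 = $18,222
Total award: $91,110 + $18,222 = $109,332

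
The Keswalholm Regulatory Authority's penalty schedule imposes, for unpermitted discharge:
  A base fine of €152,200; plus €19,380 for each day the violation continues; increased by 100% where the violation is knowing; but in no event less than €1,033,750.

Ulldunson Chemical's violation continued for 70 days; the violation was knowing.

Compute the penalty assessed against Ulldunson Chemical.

€3,017,600

Per-day component: 70 × €19,380 = €1,356,600
Base plus per-day: €152,200 + €1,356,600 = €1,508,800
Enhancement: 100% of €1,508,800 = €1,508,800
Enhanced fine: €1,508,800 + €1,508,800 = €3,017,600
Minimum €1,033,750: €3,017,600 meets the minimum, no increase.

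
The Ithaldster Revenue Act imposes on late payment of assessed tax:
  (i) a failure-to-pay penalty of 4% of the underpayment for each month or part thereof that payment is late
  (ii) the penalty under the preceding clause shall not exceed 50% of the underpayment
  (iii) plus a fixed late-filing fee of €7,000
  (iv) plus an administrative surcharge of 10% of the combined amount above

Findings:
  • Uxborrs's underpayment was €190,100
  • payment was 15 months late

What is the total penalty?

Accrued rate: 4% × 15 = 60%, capped at 50% → 50%
Failure-to-pay penalty: 50% of €190,100 = €95,050
Penalty before surcharge: €95,050 + €7,000 = €102,050
Administrative surcharge: 10% of €102,050 = €10,205
Total penalty: €102,050 + €10,205 = €112,255

€112,255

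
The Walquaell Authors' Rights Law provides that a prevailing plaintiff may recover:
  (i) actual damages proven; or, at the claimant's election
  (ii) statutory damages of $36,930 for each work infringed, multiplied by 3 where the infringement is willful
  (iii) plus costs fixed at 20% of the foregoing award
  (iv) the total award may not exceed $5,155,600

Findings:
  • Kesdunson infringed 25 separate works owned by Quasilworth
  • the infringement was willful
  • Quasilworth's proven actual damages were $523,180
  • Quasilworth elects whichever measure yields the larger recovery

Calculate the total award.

Statutory damages: 25 × $36,930 = $923,250
Trebled: 3 × $923,250 = $2,769,750
Greater of actual damages ($523,180) or enhanced statutory damages ($2,769,750): $2,769,750
Costs: 20% of $2,769,750 = $553,950
Award plus costs: $2,769,750 + $553,950 = $3,323,700
Cap at $5,155,600: $3,323,700 is within the cap, no reduction.

$3,323,700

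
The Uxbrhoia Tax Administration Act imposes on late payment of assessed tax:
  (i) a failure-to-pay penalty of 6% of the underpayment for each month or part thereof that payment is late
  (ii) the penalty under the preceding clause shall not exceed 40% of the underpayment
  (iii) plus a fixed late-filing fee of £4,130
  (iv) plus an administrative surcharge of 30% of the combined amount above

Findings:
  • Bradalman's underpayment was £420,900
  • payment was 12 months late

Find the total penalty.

£224,237

Accrued rate: 6% × 12 = 72%, capped at 40% → 40%
Failure-to-pay penalty: 40% of £420,900 = £168,360
Penalty before surcharge: £168,360 + £4,130 = £172,490
Administrative surcharge: 30% of £172,490 = £51,747
Total penalty: £172,490 + £51,747 = £224,237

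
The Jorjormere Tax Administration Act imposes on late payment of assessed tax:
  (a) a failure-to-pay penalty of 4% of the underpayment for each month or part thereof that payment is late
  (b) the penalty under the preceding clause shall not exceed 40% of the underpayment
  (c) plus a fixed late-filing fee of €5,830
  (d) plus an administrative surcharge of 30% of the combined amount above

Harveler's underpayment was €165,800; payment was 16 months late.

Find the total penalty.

Accrued rate: 4% × 16 = 64%, capped at 40% → 40%
Failure-to-pay penalty: 40% of €165,800 = €66,320
Penalty before surcharge: €66,320 + €5,830 = €72,150
Administrative surcharge: 30% of €72,150 = €21,645
Total penalty: €72,150 + €21,645 = €93,795

€93,795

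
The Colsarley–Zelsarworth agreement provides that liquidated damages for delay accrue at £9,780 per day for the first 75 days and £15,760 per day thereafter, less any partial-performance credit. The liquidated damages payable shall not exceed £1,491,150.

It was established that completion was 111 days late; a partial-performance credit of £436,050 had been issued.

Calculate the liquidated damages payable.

First 75 days: 75 × £9,780 = £733,500
Remaining days: (111 − 75) × £15,760 = £567,360
Accrued per-day damages: £733,500 + £567,360 = £1,300,860
Less partial-performance credit: £1,300,860 − £436,050 = £864,810
Cap at £1,491,150: £864,810 is within the cap, no reduction.

£864,810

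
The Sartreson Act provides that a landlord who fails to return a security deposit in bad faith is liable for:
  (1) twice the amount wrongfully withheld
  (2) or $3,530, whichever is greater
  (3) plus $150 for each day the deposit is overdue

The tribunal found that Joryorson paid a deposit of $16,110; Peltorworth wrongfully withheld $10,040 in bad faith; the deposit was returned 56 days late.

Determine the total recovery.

Doubled: 2 × $10,040 = $20,080
Minimum $3,530: $20,080 meets the minimum, no increase.
Late-return penalty: 56 × $150 = $8,400
Damages plus late penalty: $20,080 + $8,400 = $28,480

$28,480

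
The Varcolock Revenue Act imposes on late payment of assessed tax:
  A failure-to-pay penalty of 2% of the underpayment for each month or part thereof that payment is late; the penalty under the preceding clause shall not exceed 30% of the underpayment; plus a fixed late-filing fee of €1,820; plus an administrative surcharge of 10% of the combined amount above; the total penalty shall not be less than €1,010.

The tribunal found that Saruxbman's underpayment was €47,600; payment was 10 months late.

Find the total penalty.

Accrued rate: 2% × 10 = 20%, capped at 30% → 20%
Failure-to-pay penalty: 20% of €47,600 = €9,520
Penalty before surcharge: €9,520 + €1,820 = €11,340
Administrative surcharge: 10% of €11,340 = €1,134
Total penalty: €11,340 + €1,134 = €12,474
Minimum €1,010: €12,474 meets the minimum, no increase.

Penalty: €12,474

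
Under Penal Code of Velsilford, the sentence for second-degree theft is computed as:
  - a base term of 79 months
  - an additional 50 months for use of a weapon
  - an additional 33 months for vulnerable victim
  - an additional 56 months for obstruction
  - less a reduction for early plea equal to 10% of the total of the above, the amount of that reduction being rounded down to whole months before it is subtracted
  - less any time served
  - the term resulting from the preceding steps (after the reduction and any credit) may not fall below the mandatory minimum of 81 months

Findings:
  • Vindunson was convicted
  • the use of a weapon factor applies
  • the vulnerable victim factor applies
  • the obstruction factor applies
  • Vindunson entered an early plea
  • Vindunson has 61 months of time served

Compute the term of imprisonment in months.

Sentence: 136 months

Use of a weapon enhancement: +50 months
Vulnerable victim enhancement: +33 months
Obstruction enhancement: +56 months
Adjusted term: 79 months + 50 months + 33 months + 56 months = 218 months
Early plea reduction: 10% of 218 months = 21 months (rounded down)
After reduction: 218 − 21 = 197 months
Less time served: 197 months − 61 months = 136 months
Minimum 81 months: 136 months meets the minimum, no increase.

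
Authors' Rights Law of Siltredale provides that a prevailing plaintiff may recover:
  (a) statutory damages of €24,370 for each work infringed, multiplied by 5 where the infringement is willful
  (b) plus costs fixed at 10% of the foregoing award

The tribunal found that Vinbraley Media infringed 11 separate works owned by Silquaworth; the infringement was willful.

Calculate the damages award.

€1,474,385

Statutory damages: 11 × €24,370 = €268,070
Multiplied by 5: 5 × €268,070 = €1,340,350
Costs: 10% of €1,340,350 = €134,035
Award plus costs: €1,340,350 + €134,035 = €1,474,385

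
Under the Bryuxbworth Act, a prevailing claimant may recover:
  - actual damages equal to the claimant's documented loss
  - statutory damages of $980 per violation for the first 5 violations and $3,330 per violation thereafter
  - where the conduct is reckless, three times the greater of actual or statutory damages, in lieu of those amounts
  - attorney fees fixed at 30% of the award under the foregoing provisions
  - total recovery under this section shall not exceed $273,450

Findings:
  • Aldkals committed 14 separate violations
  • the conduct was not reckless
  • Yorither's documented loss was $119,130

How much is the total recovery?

$200,200

First 5 violations: 5 × $980 = $4,900
Remaining violations: (14 − 5) × $3,330 = $29,970
Statutory damages: $4,900 + $29,970 = $34,870
Conduct not reckless: the in-lieu enhancement does not apply.
Actual plus statutory damages: $119,130 + $34,870 = $154,000
Attorney fees: 30% of $154,000 = $46,200
Total before cap: $154,000 + $46,200 = $200,200
Cap at $273,450: $200,200 is within the cap, no reduction.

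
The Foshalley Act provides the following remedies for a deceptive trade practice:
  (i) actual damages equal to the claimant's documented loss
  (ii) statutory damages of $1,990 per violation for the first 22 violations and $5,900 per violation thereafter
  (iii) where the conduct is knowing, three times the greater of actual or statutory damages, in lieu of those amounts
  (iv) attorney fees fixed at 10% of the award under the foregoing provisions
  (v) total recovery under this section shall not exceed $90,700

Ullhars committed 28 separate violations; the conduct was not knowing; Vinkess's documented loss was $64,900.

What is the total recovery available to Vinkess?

$90,700

First 22 violations: 22 × $1,990 = $43,780
Remaining violations: (28 − 22) × $5,900 = $35,400
Statutory damages: $43,780 + $35,400 = $79,180
Conduct not knowing: the in-lieu enhancement does not apply.
Actual plus statutory damages: $64,900 + $79,180 = $144,080
Attorney fees: 10% of $144,080 = $14,408
Total before cap: $144,080 + $14,408 = $158,488
Cap at $90,700: $158,488 exceeds the cap → $90,700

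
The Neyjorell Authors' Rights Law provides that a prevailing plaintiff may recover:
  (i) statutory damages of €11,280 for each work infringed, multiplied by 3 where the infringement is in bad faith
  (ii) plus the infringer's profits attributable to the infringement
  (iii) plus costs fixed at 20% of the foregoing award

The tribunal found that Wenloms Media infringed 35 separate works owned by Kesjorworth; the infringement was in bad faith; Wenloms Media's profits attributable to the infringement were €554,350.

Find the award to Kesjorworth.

Award: €2,086,500

Statutory damages: 35 × €11,280 = €394,800
Trebled: 3 × €394,800 = €1,184,400
Combined award: €1,184,400 + €554,350 = €1,738,750
Costs: 20% of €1,738,750 = €347,750
Award plus costs: €1,738,750 + €347,750 = €2,086,500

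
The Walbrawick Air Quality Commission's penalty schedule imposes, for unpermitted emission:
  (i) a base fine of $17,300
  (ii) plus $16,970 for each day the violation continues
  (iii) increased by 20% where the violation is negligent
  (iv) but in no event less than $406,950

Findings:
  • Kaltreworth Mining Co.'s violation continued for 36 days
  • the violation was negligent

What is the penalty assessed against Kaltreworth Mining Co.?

Per-day component: 36 × $16,970 = $610,920
Base plus per-day: $17,300 + $610,920 = $628,220
Enhancement: 20% of $628,220 = $125,644
Enhanced fine: $628,220 + $125,644 = $753,864
Minimum $406,950: $753,864 meets the minimum, no increase.

$753,864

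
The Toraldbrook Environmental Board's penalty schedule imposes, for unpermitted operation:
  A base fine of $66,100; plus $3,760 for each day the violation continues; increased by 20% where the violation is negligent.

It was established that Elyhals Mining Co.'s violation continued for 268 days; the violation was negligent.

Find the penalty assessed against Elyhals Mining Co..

Per-day component: 268 × $3,760 = $1,007,680
Base plus per-day: $66,100 + $1,007,680 = $1,073,780
Enhancement: 20% of $1,073,780 = $214,756
Enhanced fine: $1,073,780 + $214,756 = $1,288,536

$1,288,536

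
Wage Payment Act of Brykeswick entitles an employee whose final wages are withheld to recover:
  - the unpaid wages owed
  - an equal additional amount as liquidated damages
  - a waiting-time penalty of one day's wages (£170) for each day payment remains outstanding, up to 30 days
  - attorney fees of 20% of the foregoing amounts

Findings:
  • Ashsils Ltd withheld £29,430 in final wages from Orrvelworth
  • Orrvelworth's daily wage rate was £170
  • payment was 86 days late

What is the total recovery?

Liquidated damages (equal amount): £29,430
Penalty days: min(86, 30) = 30
Waiting-time penalty: 30 × £170 = £5,100
Subtotal: £29,430 + £29,430 + £5,100 = £63,960
Attorney fees: 20% of £63,960 = £12,792
Total award: £63,960 + £12,792 = £76,752

£76,752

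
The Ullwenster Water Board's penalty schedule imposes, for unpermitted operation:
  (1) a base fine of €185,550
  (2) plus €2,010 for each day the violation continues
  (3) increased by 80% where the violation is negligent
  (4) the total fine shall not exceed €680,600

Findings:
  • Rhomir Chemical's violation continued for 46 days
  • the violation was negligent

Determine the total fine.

Per-day component: 46 × €2,010 = €92,460
Base plus per-day: €185,550 + €92,460 = €278,010
Enhancement: 80% of €278,010 = €222,408
Enhanced fine: €278,010 + €222,408 = €500,418
Cap at €680,600: €500,418 is within the cap, no reduction.

€500,418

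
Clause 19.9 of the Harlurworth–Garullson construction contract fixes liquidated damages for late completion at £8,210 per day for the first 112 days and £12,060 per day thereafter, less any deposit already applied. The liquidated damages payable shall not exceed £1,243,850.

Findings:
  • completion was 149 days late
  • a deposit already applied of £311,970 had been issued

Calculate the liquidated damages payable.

First 112 days: 112 × £8,210 = £919,520
Remaining days: (149 − 112) × £12,060 = £446,220
Accrued per-day damages: £919,520 + £446,220 = £1,365,740
Less deposit already applied: £1,365,740 − £311,970 = £1,053,770
Cap at £1,243,850: £1,053,770 is within the cap, no reduction.

£1,053,770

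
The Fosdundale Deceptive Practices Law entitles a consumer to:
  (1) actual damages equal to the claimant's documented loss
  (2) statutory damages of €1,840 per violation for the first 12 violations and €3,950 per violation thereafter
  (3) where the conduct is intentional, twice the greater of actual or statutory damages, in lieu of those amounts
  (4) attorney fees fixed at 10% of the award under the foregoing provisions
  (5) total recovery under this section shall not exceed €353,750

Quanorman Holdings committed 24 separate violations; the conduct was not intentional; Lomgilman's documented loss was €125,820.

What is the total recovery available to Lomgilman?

First 12 violations: 12 × €1,840 = €22,080
Remaining violations: (24 − 12) × €3,950 = €47,400
Statutory damages: €22,080 + €47,400 = €69,480
Conduct not intentional: the in-lieu enhancement does not apply.
Actual plus statutory damages: €125,820 + €69,480 = €195,300
Attorney fees: 10% of €195,300 = €19,530
Total before cap: €195,300 + €19,530 = €214,830
Cap at €353,750: €214,830 is within the cap, no reduction.

€214,830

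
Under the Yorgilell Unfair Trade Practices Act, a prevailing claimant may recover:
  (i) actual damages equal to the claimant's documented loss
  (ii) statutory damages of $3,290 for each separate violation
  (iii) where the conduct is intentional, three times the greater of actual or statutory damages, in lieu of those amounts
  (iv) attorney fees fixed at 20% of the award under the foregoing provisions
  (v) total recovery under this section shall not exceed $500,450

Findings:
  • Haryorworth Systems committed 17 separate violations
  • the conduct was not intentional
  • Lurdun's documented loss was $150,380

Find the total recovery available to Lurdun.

Statutory damages: 17 × $3,290 = $55,930
Conduct not intentional: the in-lieu enhancement does not apply.
Actual plus statutory damages: $150,380 + $55,930 = $206,310
Attorney fees: 20% of $206,310 = $41,262
Total before cap: $206,310 + $41,262 = $247,572
Cap at $500,450: $247,572 is within the cap, no reduction.

$247,572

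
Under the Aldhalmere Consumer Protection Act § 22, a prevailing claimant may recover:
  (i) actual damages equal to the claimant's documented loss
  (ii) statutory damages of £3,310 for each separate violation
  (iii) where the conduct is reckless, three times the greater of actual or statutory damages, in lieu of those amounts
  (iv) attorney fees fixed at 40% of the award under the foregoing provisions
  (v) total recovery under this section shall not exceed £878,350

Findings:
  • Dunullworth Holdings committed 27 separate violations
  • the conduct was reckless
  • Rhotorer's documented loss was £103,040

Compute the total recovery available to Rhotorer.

Statutory damages: 27 × £3,310 = £89,370
Greater of actual damages (£103,040) or statutory damages (£89,370): £103,040
Trebled: 3 × £103,040 = £309,120
Attorney fees: 40% of £309,120 = £123,648
Total before cap: £309,120 + £123,648 = £432,768
Cap at £878,350: £432,768 is within the cap, no reduction.

Total recovery: £432,768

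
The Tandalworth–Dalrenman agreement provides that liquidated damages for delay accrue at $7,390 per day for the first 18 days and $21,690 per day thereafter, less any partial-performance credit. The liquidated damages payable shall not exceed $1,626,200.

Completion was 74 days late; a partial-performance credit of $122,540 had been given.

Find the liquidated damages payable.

$1,225,120

First 18 days: 18 × $7,390 = $133,020
Remaining days: (74 − 18) × $21,690 = $1,214,640
Accrued per-day damages: $133,020 + $1,214,640 = $1,347,660
Less partial-performance credit: $1,347,660 − $122,540 = $1,225,120
Cap at $1,626,200: $1,225,120 is within the cap, no reduction.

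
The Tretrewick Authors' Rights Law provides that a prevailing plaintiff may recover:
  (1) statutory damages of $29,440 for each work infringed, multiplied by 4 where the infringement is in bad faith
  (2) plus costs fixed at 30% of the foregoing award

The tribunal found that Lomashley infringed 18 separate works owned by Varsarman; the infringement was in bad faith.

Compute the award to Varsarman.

Statutory damages: 18 × $29,440 = $529,920
Multiplied by 4: 4 × $529,920 = $2,119,680
Costs: 30% of $2,119,680 = $635,904
Award plus costs: $2,119,680 + $635,904 = $2,755,584

$2,755,584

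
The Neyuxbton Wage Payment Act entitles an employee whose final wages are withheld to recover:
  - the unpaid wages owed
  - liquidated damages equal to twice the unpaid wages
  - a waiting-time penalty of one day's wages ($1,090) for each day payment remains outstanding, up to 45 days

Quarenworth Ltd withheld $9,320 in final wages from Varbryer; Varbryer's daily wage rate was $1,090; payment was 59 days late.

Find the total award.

Doubled: 2 × $9,320 = $18,640
Penalty days: min(59, 45) = 45
Waiting-time penalty: 45 × $1,090 = $49,050
Total award: $9,320 + $18,640 + $49,050 = $77,010

$77,010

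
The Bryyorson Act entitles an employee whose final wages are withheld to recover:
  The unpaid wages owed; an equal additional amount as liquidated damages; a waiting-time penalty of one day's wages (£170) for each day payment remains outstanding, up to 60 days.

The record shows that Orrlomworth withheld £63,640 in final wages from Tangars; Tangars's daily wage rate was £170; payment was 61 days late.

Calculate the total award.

£137,480

Liquidated damages (equal amount): £63,640
Penalty days: min(61, 60) = 60
Waiting-time penalty: 60 × £170 = £10,200
Total award: £63,640 + £63,640 + £10,200 = £137,480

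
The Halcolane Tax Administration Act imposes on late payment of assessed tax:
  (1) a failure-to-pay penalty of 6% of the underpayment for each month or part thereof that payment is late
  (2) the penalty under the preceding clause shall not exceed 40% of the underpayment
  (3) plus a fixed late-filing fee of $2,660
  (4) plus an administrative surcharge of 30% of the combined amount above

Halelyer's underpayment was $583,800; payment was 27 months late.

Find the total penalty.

Accrued rate: 6% × 27 = 162%, capped at 40% → 40%
Failure-to-pay penalty: 40% of $583,800 = $233,520
Penalty before surcharge: $233,520 + $2,660 = $236,180
Administrative surcharge: 30% of $236,180 = $70,854
Total penalty: $236,180 + $70,854 = $307,034

$307,034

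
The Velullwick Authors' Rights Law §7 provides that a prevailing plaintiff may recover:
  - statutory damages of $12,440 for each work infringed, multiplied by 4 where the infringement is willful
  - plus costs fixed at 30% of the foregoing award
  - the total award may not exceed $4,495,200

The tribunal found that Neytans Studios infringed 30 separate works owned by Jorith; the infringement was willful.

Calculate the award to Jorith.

Statutory damages: 30 × $12,440 = $373,200
Multiplied by 4: 4 × $373,200 = $1,492,800
Costs: 30% of $1,492,800 = $447,840
Award plus costs: $1,492,800 + $447,840 = $1,940,640
Cap at $4,495,200: $1,940,640 is within the cap, no reduction.

$1,940,640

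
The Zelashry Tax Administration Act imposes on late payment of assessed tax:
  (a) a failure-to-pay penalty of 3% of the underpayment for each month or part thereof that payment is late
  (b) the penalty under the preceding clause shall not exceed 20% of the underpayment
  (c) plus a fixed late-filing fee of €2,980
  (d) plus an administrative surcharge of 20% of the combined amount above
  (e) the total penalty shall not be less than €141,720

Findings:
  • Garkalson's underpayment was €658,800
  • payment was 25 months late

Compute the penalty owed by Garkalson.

Accrued rate: 3% × 25 = 75%, capped at 20% → 20%
Failure-to-pay penalty: 20% of €658,800 = €131,760
Penalty before surcharge: €131,760 + €2,980 = €134,740
Administrative surcharge: 20% of €134,740 = €26,948
Total penalty: €134,740 + €26,948 = €161,688
Minimum €141,720: €161,688 meets the minimum, no increase.

€161,688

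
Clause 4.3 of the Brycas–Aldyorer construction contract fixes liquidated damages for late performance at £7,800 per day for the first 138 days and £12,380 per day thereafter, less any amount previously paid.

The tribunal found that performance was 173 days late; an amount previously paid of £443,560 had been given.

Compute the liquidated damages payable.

£1,066,140

First 138 days: 138 × £7,800 = £1,076,400
Remaining days: (173 − 138) × £12,380 = £433,300
Accrued per-day damages: £1,076,400 + £433,300 = £1,509,700
Less amount previously paid: £1,509,700 − £443,560 = £1,066,140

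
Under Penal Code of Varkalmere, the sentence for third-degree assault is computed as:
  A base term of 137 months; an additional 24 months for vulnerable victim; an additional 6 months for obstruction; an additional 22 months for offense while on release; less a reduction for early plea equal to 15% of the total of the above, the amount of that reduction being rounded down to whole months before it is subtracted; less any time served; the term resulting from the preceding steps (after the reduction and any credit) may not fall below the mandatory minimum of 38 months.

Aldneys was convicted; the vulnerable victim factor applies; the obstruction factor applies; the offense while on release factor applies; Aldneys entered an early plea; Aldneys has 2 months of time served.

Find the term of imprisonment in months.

159 months

Vulnerable victim enhancement: +24 months
Obstruction enhancement: +6 months
Offense while on release enhancement: +22 months
Adjusted term: 137 months + 24 months + 6 months + 22 months = 189 months
Early plea reduction: 15% of 189 months = 28 months (rounded down)
After reduction: 189 − 28 = 161 months
Less time served: 161 months − 2 months = 159 months
Minimum 38 months: 159 months meets the minimum, no increase.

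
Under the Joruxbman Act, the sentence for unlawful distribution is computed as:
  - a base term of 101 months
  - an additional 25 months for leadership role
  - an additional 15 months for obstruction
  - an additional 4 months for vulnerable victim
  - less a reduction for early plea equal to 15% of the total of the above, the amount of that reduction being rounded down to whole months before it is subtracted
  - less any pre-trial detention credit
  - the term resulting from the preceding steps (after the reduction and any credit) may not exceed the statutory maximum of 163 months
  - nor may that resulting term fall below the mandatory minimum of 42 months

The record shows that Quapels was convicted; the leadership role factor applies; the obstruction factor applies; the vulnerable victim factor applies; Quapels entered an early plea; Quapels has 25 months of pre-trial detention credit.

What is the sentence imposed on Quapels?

Leadership role enhancement: +25 months
Obstruction enhancement: +15 months
Vulnerable victim enhancement: +4 months
Adjusted term: 101 months + 25 months + 15 months + 4 months = 145 months
Early plea reduction: 15% of 145 months = 21 months (rounded down)
After reduction: 145 − 21 = 124 months
Less pre-trial detention credit: 124 months − 25 months = 99 months
Cap at 163 months: 99 months is within the cap, no reduction.
Minimum 42 months: 99 months meets the minimum, no increase.

99 months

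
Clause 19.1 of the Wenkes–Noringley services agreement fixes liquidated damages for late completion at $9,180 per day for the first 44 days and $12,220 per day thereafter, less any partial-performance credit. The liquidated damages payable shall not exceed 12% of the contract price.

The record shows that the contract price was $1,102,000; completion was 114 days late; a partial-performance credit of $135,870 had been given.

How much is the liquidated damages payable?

First 44 days: 44 × $9,180 = $403,920
Remaining days: (114 − 44) × $12,220 = $855,400
Accrued per-day damages: $403,920 + $855,400 = $1,259,320
Less partial-performance credit: $1,259,320 − $135,870 = $1,123,450
Cap: 12% of $1,102,000 = $132,240
Cap at $132,240: $1,123,450 exceeds the cap → $132,240

$132,240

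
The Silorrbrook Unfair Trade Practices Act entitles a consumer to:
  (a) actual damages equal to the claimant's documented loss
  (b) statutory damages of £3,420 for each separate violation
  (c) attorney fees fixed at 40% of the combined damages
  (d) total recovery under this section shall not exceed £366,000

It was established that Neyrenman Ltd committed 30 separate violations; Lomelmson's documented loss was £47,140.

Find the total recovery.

£209,636

Statutory damages: 30 × £3,420 = £102,600
Combined damages: £47,140 + £102,600 = £149,740
Attorney fees: 40% of £149,740 = £59,896
Total before cap: £149,740 + £59,896 = £209,636
Cap at £366,000: £209,636 is within the cap, no reduction.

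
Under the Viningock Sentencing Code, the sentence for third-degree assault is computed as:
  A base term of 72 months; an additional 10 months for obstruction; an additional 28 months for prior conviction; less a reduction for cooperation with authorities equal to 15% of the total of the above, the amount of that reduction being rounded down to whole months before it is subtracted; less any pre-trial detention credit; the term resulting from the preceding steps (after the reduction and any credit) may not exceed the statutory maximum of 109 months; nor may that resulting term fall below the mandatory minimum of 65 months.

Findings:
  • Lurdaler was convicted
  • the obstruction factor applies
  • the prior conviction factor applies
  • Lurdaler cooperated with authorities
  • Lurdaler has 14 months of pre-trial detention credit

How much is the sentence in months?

80 months

Obstruction enhancement: +10 months
Prior conviction enhancement: +28 months
Adjusted term: 72 months + 10 months + 28 months = 110 months
Cooperation with authorities reduction: 15% of 110 months = 16 months (rounded down)
After reduction: 110 − 16 = 94 months
Less pre-trial detention credit: 94 months − 14 months = 80 months
Cap at 109 months: 80 months is within the cap, no reduction.
Minimum 65 months: 80 months meets the minimum, no increase.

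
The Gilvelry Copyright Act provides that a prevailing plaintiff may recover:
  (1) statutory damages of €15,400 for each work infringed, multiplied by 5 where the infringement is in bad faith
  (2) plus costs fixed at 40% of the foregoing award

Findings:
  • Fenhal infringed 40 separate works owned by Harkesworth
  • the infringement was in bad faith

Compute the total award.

Statutory damages: 40 × €15,400 = €616,000
Multiplied by 5: 5 × €616,000 = €3,080,000
Costs: 40% of €3,080,000 = €1,232,000
Award plus costs: €3,080,000 + €1,232,000 = €4,312,000

€4,312,000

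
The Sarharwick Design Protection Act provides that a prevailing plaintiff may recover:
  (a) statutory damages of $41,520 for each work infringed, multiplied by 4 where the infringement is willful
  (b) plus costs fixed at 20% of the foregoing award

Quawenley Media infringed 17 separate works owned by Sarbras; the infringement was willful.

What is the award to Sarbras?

$3,388,032

Statutory damages: 17 × $41,520 = $705,840
Multiplied by 4: 4 × $705,840 = $2,823,360
Costs: 20% of $2,823,360 = $564,672
Award plus costs: $2,823,360 + $564,672 = $3,388,032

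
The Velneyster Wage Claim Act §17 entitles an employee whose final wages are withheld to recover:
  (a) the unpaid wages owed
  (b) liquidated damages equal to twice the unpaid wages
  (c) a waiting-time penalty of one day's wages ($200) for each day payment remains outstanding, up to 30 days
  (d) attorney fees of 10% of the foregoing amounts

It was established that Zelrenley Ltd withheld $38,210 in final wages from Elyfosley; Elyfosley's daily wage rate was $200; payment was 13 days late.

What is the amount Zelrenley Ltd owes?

Doubled: 2 × $38,210 = $76,420
Penalty days: min(13, 30) = 13
Waiting-time penalty: 13 × $200 = $2,600
Subtotal: $38,210 + $76,420 + $2,600 = $117,230
Attorney fees: 10% of $117,230 = $11,723
Total award: $117,230 + $11,723 = $128,953

$128,953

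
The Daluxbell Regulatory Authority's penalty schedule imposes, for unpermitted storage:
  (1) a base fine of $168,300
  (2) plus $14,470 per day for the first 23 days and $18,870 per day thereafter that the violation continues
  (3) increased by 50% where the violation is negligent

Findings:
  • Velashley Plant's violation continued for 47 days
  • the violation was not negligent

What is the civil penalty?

$953,990

First 23 days: 23 × $14,470 = $332,810
Remaining days: (47 − 23) × $18,870 = $452,880
Per-day component: $332,810 + $452,880 = $785,690
Base plus per-day: $168,300 + $785,690 = $953,990
The violation was not negligent: no 50% increase.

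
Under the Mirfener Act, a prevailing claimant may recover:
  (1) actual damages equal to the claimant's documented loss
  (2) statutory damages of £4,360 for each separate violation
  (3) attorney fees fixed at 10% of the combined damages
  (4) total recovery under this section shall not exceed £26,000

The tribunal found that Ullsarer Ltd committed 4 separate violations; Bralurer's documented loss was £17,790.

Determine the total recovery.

Statutory damages: 4 × £4,360 = £17,440
Combined damages: £17,790 + £17,440 = £35,230
Attorney fees: 10% of £35,230 = £3,523
Total before cap: £35,230 + £3,523 = £38,753
Cap at £26,000: £38,753 exceeds the cap → £26,000

£26,000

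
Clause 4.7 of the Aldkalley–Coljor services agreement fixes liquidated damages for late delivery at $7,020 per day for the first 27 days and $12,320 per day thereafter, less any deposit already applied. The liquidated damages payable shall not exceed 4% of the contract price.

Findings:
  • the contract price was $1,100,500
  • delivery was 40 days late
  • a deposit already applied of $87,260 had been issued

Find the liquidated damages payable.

First 27 days: 27 × $7,020 = $189,540
Remaining days: (40 − 27) × $12,320 = $160,160
Accrued per-day damages: $189,540 + $160,160 = $349,700
Less deposit already applied: $349,700 − $87,260 = $262,440
Cap: 4% of $1,100,500 = $44,020
Cap at $44,020: $262,440 exceeds the cap → $44,020

$44,020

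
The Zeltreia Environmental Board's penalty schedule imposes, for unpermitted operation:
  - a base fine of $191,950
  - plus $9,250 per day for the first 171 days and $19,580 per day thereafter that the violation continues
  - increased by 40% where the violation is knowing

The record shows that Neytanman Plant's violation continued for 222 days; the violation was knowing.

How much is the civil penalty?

First 171 days: 171 × $9,250 = $1,581,750
Remaining days: (222 − 171) × $19,580 = $998,580
Per-day component: $1,581,750 + $998,580 = $2,580,330
Base plus per-day: $191,950 + $2,580,330 = $2,772,280
Enhancement: 40% of $2,772,280 = $1,108,912
Enhanced fine: $2,772,280 + $1,108,912 = $3,881,192

$3,881,192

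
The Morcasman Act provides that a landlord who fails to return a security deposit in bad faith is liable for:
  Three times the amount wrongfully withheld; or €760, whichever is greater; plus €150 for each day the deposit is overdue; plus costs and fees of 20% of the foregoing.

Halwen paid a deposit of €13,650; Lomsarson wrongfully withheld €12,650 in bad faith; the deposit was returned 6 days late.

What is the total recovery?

Trebled: 3 × €12,650 = €37,950
Minimum €760: €37,950 meets the minimum, no increase.
Late-return penalty: 6 × €150 = €900
Damages plus late penalty: €37,950 + €900 = €38,850
Costs and fees: 20% of €38,850 = €7,770
Total recovery: €38,850 + €7,770 = €46,620

€46,620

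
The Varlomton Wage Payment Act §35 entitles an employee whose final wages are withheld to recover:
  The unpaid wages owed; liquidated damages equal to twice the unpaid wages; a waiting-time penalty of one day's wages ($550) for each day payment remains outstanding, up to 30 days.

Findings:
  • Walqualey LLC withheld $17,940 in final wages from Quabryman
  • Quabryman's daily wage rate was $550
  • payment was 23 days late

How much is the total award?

Doubled: 2 × $17,940 = $35,880
Penalty days: min(23, 30) = 23
Waiting-time penalty: 23 × $550 = $12,650
Total award: $17,940 + $35,880 + $12,650 = $66,470

$66,470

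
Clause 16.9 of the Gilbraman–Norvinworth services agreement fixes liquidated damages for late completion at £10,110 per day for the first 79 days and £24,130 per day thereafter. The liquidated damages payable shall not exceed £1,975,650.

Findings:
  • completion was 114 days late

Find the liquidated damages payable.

First 79 days: 79 × £10,110 = £798,690
Remaining days: (114 − 79) × £24,130 = £844,550
Accrued per-day damages: £798,690 + £844,550 = £1,643,240
Cap at £1,975,650: £1,643,240 is within the cap, no reduction.

Liquidated damages: £1,643,240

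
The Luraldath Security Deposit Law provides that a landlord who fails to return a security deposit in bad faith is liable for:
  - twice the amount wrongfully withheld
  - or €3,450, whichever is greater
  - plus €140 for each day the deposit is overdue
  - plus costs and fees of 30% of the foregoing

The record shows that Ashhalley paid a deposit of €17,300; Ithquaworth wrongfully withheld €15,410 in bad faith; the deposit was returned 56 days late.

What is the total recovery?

Doubled: 2 × €15,410 = €30,820
Minimum €3,450: €30,820 meets the minimum, no increase.
Late-return penalty: 56 × €140 = €7,840
Damages plus late penalty: €30,820 + €7,840 = €38,660
Costs and fees: 30% of €38,660 = €11,598
Total recovery: €38,660 + €11,598 = €50,258

€50,258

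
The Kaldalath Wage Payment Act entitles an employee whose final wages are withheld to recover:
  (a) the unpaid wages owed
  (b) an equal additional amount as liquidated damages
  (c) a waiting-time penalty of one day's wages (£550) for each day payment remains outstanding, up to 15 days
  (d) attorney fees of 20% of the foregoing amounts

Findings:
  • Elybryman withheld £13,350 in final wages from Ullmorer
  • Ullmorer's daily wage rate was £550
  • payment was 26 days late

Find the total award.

Liquidated damages (equal amount): £13,350
Penalty days: min(26, 15) = 15
Waiting-time penalty: 15 × £550 = £8,250
Subtotal: £13,350 + £13,350 + £8,250 = £34,950
Attorney fees: 20% of £34,950 = £6,990
Total award: £34,950 + £6,990 = £41,940

£41,940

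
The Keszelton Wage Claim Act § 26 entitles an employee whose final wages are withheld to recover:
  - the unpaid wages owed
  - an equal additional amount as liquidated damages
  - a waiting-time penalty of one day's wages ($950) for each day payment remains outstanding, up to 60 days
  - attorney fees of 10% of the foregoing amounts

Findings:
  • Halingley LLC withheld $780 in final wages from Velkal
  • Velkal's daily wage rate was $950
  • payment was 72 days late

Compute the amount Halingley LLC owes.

$64,416

Liquidated damages (equal amount): $780
Penalty days: min(72, 60) = 60
Waiting-time penalty: 60 × $950 = $57,000
Subtotal: $780 + $780 + $57,000 = $58,560
Attorney fees: 10% of $58,560 = $5,856
Total award: $58,560 + $5,856 = $64,416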